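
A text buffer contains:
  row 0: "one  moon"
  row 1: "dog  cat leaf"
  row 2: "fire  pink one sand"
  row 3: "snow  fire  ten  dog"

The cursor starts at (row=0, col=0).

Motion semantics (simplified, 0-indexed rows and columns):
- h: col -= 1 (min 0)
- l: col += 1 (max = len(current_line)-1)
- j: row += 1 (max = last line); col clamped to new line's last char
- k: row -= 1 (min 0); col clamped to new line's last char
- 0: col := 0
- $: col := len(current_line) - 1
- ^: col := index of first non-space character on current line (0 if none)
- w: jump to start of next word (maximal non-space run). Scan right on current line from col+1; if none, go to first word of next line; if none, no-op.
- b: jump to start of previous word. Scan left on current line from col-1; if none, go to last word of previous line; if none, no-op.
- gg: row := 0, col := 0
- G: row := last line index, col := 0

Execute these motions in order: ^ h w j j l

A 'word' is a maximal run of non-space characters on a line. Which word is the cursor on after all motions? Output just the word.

Answer: pink

Derivation:
After 1 (^): row=0 col=0 char='o'
After 2 (h): row=0 col=0 char='o'
After 3 (w): row=0 col=5 char='m'
After 4 (j): row=1 col=5 char='c'
After 5 (j): row=2 col=5 char='_'
After 6 (l): row=2 col=6 char='p'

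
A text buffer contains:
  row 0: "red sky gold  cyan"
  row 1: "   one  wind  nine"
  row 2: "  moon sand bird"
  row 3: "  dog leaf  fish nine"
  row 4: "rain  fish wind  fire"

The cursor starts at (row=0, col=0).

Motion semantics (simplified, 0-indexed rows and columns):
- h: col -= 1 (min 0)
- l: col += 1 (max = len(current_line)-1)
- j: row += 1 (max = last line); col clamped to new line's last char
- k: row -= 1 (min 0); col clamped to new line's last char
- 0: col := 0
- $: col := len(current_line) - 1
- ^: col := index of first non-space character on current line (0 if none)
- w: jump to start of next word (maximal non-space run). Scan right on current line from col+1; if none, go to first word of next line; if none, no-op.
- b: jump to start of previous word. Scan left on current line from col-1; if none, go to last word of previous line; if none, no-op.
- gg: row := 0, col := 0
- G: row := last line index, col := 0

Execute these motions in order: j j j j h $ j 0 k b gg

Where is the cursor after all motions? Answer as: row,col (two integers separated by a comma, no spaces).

Answer: 0,0

Derivation:
After 1 (j): row=1 col=0 char='_'
After 2 (j): row=2 col=0 char='_'
After 3 (j): row=3 col=0 char='_'
After 4 (j): row=4 col=0 char='r'
After 5 (h): row=4 col=0 char='r'
After 6 ($): row=4 col=20 char='e'
After 7 (j): row=4 col=20 char='e'
After 8 (0): row=4 col=0 char='r'
After 9 (k): row=3 col=0 char='_'
After 10 (b): row=2 col=12 char='b'
After 11 (gg): row=0 col=0 char='r'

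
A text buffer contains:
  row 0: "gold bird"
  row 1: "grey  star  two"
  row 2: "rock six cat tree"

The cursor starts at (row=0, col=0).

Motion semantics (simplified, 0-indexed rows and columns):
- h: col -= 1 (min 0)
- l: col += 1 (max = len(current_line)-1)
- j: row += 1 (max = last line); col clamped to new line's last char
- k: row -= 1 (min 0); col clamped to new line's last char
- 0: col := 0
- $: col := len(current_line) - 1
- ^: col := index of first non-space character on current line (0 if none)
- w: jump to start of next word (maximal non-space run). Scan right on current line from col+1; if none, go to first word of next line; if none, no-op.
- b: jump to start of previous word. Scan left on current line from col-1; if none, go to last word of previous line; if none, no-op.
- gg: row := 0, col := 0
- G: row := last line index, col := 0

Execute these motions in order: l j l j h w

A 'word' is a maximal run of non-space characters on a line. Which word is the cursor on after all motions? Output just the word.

Answer: six

Derivation:
After 1 (l): row=0 col=1 char='o'
After 2 (j): row=1 col=1 char='r'
After 3 (l): row=1 col=2 char='e'
After 4 (j): row=2 col=2 char='c'
After 5 (h): row=2 col=1 char='o'
After 6 (w): row=2 col=5 char='s'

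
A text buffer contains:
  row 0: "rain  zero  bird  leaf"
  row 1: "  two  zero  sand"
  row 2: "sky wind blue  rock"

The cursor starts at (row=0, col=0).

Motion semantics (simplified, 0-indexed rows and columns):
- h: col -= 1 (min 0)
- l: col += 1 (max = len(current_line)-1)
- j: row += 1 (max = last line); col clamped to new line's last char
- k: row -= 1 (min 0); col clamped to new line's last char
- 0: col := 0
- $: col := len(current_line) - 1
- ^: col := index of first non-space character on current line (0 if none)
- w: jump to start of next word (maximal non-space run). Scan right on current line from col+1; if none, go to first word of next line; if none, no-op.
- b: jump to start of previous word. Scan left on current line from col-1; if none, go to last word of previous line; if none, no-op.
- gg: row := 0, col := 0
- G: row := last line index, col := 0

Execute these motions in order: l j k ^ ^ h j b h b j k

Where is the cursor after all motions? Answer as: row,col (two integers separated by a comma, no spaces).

Answer: 0,12

Derivation:
After 1 (l): row=0 col=1 char='a'
After 2 (j): row=1 col=1 char='_'
After 3 (k): row=0 col=1 char='a'
After 4 (^): row=0 col=0 char='r'
After 5 (^): row=0 col=0 char='r'
After 6 (h): row=0 col=0 char='r'
After 7 (j): row=1 col=0 char='_'
After 8 (b): row=0 col=18 char='l'
After 9 (h): row=0 col=17 char='_'
After 10 (b): row=0 col=12 char='b'
After 11 (j): row=1 col=12 char='_'
After 12 (k): row=0 col=12 char='b'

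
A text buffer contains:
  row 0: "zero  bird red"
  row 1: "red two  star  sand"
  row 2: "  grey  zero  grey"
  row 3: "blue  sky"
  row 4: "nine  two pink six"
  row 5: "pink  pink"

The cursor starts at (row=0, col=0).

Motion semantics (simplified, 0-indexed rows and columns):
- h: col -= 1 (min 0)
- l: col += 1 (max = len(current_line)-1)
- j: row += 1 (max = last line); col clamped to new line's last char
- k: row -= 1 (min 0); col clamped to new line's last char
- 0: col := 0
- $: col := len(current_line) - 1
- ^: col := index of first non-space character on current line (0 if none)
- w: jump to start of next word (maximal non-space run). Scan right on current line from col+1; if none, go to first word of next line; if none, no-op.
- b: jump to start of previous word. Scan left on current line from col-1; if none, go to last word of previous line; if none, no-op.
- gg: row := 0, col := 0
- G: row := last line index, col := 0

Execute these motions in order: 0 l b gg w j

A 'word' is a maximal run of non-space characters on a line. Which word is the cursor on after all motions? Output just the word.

After 1 (0): row=0 col=0 char='z'
After 2 (l): row=0 col=1 char='e'
After 3 (b): row=0 col=0 char='z'
After 4 (gg): row=0 col=0 char='z'
After 5 (w): row=0 col=6 char='b'
After 6 (j): row=1 col=6 char='o'

Answer: two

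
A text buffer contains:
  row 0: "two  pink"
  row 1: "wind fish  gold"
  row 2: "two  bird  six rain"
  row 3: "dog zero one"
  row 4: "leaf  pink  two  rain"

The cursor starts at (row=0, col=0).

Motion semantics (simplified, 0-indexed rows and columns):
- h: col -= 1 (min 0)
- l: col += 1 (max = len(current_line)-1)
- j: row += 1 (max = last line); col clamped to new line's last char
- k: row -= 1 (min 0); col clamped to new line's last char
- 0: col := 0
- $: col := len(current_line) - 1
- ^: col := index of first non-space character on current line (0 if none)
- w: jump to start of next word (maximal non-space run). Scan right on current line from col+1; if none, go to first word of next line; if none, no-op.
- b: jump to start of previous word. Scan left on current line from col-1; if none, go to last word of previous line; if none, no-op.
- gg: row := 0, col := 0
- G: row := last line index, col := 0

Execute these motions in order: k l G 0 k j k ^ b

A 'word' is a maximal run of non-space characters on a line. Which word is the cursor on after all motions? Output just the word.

After 1 (k): row=0 col=0 char='t'
After 2 (l): row=0 col=1 char='w'
After 3 (G): row=4 col=0 char='l'
After 4 (0): row=4 col=0 char='l'
After 5 (k): row=3 col=0 char='d'
After 6 (j): row=4 col=0 char='l'
After 7 (k): row=3 col=0 char='d'
After 8 (^): row=3 col=0 char='d'
After 9 (b): row=2 col=15 char='r'

Answer: rain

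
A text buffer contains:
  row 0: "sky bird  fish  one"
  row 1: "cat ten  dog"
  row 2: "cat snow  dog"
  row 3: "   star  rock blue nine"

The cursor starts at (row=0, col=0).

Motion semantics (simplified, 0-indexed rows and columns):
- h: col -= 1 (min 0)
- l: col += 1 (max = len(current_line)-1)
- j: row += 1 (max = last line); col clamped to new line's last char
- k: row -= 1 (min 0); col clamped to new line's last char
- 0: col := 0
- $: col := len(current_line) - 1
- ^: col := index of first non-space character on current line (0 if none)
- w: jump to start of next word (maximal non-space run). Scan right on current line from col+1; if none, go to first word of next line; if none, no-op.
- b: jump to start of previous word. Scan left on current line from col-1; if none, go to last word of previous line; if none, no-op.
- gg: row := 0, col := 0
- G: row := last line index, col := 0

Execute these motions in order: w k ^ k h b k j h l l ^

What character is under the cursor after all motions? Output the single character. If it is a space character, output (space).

After 1 (w): row=0 col=4 char='b'
After 2 (k): row=0 col=4 char='b'
After 3 (^): row=0 col=0 char='s'
After 4 (k): row=0 col=0 char='s'
After 5 (h): row=0 col=0 char='s'
After 6 (b): row=0 col=0 char='s'
After 7 (k): row=0 col=0 char='s'
After 8 (j): row=1 col=0 char='c'
After 9 (h): row=1 col=0 char='c'
After 10 (l): row=1 col=1 char='a'
After 11 (l): row=1 col=2 char='t'
After 12 (^): row=1 col=0 char='c'

Answer: c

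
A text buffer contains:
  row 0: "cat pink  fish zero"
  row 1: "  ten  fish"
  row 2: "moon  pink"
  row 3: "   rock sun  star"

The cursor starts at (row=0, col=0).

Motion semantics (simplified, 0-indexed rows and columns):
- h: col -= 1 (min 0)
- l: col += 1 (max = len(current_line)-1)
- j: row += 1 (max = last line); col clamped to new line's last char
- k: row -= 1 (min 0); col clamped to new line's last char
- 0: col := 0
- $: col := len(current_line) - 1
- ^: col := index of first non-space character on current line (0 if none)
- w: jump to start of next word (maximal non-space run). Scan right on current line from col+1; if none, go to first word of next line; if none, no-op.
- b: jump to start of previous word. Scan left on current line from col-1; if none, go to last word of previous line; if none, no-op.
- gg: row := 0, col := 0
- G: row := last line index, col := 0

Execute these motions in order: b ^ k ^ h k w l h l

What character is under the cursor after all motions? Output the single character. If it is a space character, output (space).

Answer: i

Derivation:
After 1 (b): row=0 col=0 char='c'
After 2 (^): row=0 col=0 char='c'
After 3 (k): row=0 col=0 char='c'
After 4 (^): row=0 col=0 char='c'
After 5 (h): row=0 col=0 char='c'
After 6 (k): row=0 col=0 char='c'
After 7 (w): row=0 col=4 char='p'
After 8 (l): row=0 col=5 char='i'
After 9 (h): row=0 col=4 char='p'
After 10 (l): row=0 col=5 char='i'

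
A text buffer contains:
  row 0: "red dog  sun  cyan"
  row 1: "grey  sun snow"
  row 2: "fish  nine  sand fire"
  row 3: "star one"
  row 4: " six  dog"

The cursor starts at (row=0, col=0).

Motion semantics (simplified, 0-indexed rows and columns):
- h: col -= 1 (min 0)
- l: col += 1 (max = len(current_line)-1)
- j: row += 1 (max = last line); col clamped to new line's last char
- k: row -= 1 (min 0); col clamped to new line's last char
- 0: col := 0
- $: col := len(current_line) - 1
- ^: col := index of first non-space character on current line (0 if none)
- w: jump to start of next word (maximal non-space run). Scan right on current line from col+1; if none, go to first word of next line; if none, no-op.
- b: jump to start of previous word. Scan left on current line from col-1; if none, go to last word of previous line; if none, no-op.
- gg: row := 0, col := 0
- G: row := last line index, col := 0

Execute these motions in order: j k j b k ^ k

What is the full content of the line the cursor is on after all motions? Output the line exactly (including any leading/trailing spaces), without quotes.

Answer: red dog  sun  cyan

Derivation:
After 1 (j): row=1 col=0 char='g'
After 2 (k): row=0 col=0 char='r'
After 3 (j): row=1 col=0 char='g'
After 4 (b): row=0 col=14 char='c'
After 5 (k): row=0 col=14 char='c'
After 6 (^): row=0 col=0 char='r'
After 7 (k): row=0 col=0 char='r'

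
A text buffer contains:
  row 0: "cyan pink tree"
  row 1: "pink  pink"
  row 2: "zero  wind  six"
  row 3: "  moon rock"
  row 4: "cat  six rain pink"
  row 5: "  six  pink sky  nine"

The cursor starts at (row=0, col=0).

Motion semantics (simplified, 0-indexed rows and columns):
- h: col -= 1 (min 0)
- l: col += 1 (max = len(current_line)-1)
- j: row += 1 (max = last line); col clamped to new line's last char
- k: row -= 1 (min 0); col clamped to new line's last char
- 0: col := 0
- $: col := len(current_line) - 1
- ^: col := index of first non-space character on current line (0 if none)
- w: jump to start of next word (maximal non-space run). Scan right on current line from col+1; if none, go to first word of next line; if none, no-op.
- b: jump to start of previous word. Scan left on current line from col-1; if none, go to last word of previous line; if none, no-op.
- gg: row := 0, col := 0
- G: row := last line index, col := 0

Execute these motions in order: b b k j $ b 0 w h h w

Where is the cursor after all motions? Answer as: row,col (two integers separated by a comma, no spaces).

Answer: 1,6

Derivation:
After 1 (b): row=0 col=0 char='c'
After 2 (b): row=0 col=0 char='c'
After 3 (k): row=0 col=0 char='c'
After 4 (j): row=1 col=0 char='p'
After 5 ($): row=1 col=9 char='k'
After 6 (b): row=1 col=6 char='p'
After 7 (0): row=1 col=0 char='p'
After 8 (w): row=1 col=6 char='p'
After 9 (h): row=1 col=5 char='_'
After 10 (h): row=1 col=4 char='_'
After 11 (w): row=1 col=6 char='p'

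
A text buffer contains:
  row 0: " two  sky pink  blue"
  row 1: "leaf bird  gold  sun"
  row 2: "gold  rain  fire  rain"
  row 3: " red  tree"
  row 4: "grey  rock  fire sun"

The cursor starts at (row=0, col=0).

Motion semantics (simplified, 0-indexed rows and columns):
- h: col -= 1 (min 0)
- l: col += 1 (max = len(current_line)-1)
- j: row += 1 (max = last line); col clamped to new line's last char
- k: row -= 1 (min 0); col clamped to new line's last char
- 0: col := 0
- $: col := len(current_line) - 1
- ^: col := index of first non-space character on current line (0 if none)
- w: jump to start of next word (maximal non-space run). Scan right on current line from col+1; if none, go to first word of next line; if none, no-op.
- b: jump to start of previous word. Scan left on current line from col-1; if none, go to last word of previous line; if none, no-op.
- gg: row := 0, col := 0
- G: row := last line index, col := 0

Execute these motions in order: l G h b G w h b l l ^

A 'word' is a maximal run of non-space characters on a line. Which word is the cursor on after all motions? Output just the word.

Answer: grey

Derivation:
After 1 (l): row=0 col=1 char='t'
After 2 (G): row=4 col=0 char='g'
After 3 (h): row=4 col=0 char='g'
After 4 (b): row=3 col=6 char='t'
After 5 (G): row=4 col=0 char='g'
After 6 (w): row=4 col=6 char='r'
After 7 (h): row=4 col=5 char='_'
After 8 (b): row=4 col=0 char='g'
After 9 (l): row=4 col=1 char='r'
After 10 (l): row=4 col=2 char='e'
After 11 (^): row=4 col=0 char='g'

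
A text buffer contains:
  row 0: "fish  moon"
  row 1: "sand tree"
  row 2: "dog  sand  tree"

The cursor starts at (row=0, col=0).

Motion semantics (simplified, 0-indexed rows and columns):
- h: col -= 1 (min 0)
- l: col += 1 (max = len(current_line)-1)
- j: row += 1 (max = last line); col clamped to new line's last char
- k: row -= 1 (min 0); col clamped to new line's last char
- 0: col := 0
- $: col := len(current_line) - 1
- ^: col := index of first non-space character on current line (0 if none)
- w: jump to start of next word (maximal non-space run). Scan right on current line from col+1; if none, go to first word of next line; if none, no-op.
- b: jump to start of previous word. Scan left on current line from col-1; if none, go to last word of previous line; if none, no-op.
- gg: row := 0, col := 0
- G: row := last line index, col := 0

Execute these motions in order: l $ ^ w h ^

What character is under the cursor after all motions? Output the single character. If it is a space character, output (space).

After 1 (l): row=0 col=1 char='i'
After 2 ($): row=0 col=9 char='n'
After 3 (^): row=0 col=0 char='f'
After 4 (w): row=0 col=6 char='m'
After 5 (h): row=0 col=5 char='_'
After 6 (^): row=0 col=0 char='f'

Answer: f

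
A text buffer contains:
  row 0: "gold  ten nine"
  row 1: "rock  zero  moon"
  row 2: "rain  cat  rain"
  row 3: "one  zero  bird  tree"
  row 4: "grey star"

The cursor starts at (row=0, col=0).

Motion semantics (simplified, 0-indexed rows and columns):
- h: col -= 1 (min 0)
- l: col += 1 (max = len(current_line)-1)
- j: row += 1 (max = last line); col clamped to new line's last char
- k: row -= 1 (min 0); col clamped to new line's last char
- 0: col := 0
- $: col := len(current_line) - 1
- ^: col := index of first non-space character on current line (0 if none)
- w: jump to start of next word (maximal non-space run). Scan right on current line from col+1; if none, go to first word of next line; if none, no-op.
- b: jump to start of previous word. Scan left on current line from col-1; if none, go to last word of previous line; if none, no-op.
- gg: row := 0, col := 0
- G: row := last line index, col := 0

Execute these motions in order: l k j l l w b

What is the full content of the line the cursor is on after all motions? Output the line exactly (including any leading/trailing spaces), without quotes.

Answer: rock  zero  moon

Derivation:
After 1 (l): row=0 col=1 char='o'
After 2 (k): row=0 col=1 char='o'
After 3 (j): row=1 col=1 char='o'
After 4 (l): row=1 col=2 char='c'
After 5 (l): row=1 col=3 char='k'
After 6 (w): row=1 col=6 char='z'
After 7 (b): row=1 col=0 char='r'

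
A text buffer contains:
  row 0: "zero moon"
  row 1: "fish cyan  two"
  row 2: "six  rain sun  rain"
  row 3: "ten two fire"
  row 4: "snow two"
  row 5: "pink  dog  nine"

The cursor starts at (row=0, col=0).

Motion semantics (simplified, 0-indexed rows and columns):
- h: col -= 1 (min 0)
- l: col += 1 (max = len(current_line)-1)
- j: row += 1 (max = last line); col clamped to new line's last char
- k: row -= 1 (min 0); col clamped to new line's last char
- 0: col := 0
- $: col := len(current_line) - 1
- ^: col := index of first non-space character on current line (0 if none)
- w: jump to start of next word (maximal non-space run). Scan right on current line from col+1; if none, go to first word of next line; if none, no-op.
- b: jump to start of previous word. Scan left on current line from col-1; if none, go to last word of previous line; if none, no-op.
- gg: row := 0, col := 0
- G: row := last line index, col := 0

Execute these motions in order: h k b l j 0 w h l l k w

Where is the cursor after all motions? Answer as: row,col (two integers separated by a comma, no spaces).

Answer: 1,0

Derivation:
After 1 (h): row=0 col=0 char='z'
After 2 (k): row=0 col=0 char='z'
After 3 (b): row=0 col=0 char='z'
After 4 (l): row=0 col=1 char='e'
After 5 (j): row=1 col=1 char='i'
After 6 (0): row=1 col=0 char='f'
After 7 (w): row=1 col=5 char='c'
After 8 (h): row=1 col=4 char='_'
After 9 (l): row=1 col=5 char='c'
After 10 (l): row=1 col=6 char='y'
After 11 (k): row=0 col=6 char='o'
After 12 (w): row=1 col=0 char='f'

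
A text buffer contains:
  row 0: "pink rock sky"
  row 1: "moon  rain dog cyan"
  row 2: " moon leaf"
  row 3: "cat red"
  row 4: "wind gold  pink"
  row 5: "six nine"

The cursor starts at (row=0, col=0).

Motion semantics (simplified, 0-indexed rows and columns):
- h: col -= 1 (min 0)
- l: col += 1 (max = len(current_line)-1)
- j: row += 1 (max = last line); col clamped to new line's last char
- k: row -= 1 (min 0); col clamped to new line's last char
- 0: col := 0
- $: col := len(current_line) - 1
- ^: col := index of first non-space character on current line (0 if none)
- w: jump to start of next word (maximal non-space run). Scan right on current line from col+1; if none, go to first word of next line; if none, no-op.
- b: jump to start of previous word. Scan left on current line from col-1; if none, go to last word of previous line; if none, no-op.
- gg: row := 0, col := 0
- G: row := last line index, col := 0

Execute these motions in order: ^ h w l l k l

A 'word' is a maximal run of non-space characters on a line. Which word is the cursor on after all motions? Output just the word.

After 1 (^): row=0 col=0 char='p'
After 2 (h): row=0 col=0 char='p'
After 3 (w): row=0 col=5 char='r'
After 4 (l): row=0 col=6 char='o'
After 5 (l): row=0 col=7 char='c'
After 6 (k): row=0 col=7 char='c'
After 7 (l): row=0 col=8 char='k'

Answer: rock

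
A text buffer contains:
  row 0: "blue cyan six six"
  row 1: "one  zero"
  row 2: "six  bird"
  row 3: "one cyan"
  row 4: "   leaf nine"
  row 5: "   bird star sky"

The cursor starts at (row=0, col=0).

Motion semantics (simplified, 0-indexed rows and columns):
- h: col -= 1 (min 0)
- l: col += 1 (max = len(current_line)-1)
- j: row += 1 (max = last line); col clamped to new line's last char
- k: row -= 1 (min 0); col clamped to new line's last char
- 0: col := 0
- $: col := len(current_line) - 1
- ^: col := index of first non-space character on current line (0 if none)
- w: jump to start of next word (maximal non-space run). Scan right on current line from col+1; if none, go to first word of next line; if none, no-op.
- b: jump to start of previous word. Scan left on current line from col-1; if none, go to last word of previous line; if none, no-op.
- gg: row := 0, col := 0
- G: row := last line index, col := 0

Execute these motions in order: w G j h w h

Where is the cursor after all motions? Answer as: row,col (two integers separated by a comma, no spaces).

Answer: 5,2

Derivation:
After 1 (w): row=0 col=5 char='c'
After 2 (G): row=5 col=0 char='_'
After 3 (j): row=5 col=0 char='_'
After 4 (h): row=5 col=0 char='_'
After 5 (w): row=5 col=3 char='b'
After 6 (h): row=5 col=2 char='_'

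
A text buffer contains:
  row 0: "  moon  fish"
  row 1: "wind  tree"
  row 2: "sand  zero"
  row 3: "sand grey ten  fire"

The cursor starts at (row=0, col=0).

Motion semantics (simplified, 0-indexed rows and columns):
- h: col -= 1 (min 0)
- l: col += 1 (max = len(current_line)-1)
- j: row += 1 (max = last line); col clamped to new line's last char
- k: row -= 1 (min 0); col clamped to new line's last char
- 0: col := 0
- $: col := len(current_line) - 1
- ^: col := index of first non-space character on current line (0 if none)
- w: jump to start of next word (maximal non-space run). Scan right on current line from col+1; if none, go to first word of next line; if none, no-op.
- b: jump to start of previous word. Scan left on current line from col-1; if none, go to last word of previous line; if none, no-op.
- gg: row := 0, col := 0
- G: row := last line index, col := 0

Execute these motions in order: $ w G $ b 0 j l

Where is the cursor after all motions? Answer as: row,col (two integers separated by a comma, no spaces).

Answer: 3,1

Derivation:
After 1 ($): row=0 col=11 char='h'
After 2 (w): row=1 col=0 char='w'
After 3 (G): row=3 col=0 char='s'
After 4 ($): row=3 col=18 char='e'
After 5 (b): row=3 col=15 char='f'
After 6 (0): row=3 col=0 char='s'
After 7 (j): row=3 col=0 char='s'
After 8 (l): row=3 col=1 char='a'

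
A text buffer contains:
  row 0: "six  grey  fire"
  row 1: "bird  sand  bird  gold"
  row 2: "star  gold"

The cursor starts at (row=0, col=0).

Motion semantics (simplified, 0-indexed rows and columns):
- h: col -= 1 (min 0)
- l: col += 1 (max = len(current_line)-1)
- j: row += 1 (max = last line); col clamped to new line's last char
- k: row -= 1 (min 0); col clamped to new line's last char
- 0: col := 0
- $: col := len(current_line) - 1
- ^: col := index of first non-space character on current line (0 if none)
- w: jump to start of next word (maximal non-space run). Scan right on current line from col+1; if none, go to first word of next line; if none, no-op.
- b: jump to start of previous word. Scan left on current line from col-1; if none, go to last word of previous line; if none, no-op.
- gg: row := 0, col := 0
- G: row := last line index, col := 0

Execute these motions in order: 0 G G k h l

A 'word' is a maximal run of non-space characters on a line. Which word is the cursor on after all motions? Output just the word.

After 1 (0): row=0 col=0 char='s'
After 2 (G): row=2 col=0 char='s'
After 3 (G): row=2 col=0 char='s'
After 4 (k): row=1 col=0 char='b'
After 5 (h): row=1 col=0 char='b'
After 6 (l): row=1 col=1 char='i'

Answer: bird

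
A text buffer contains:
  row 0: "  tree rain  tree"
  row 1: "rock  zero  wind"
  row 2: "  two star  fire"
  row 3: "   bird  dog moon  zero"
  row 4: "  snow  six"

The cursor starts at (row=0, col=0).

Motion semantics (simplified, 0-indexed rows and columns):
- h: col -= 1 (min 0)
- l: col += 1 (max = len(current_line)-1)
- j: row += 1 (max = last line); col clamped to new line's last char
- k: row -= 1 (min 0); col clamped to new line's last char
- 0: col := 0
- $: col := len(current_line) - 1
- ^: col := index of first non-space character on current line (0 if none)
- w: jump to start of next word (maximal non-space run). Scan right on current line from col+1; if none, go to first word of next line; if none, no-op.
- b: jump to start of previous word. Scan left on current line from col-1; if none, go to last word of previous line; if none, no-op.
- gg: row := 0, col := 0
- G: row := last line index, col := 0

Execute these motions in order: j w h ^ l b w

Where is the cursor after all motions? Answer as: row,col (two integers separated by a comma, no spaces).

After 1 (j): row=1 col=0 char='r'
After 2 (w): row=1 col=6 char='z'
After 3 (h): row=1 col=5 char='_'
After 4 (^): row=1 col=0 char='r'
After 5 (l): row=1 col=1 char='o'
After 6 (b): row=1 col=0 char='r'
After 7 (w): row=1 col=6 char='z'

Answer: 1,6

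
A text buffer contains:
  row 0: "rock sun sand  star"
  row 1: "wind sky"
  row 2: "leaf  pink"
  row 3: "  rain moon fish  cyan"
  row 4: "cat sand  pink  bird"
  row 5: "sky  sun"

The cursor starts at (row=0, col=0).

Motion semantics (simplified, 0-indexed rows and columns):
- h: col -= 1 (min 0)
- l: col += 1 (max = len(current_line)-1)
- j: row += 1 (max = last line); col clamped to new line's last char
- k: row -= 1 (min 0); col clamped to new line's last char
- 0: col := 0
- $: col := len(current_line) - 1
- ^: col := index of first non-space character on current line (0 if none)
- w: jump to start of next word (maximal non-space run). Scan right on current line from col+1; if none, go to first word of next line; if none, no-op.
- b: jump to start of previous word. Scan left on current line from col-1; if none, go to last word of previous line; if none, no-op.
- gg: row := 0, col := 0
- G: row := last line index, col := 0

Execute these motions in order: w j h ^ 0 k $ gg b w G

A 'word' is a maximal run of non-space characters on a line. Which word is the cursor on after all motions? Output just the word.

After 1 (w): row=0 col=5 char='s'
After 2 (j): row=1 col=5 char='s'
After 3 (h): row=1 col=4 char='_'
After 4 (^): row=1 col=0 char='w'
After 5 (0): row=1 col=0 char='w'
After 6 (k): row=0 col=0 char='r'
After 7 ($): row=0 col=18 char='r'
After 8 (gg): row=0 col=0 char='r'
After 9 (b): row=0 col=0 char='r'
After 10 (w): row=0 col=5 char='s'
After 11 (G): row=5 col=0 char='s'

Answer: sky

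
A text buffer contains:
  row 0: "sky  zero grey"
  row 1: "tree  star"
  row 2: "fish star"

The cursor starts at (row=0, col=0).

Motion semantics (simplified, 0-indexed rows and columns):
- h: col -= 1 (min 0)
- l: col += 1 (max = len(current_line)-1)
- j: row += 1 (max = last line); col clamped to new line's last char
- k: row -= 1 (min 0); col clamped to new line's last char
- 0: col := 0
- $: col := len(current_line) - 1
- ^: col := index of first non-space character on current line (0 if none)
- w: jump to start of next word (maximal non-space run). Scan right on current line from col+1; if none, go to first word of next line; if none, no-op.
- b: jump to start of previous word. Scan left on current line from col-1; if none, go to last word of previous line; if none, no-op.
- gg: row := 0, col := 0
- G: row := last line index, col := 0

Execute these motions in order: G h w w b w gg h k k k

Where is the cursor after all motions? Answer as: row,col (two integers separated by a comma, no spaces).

Answer: 0,0

Derivation:
After 1 (G): row=2 col=0 char='f'
After 2 (h): row=2 col=0 char='f'
After 3 (w): row=2 col=5 char='s'
After 4 (w): row=2 col=5 char='s'
After 5 (b): row=2 col=0 char='f'
After 6 (w): row=2 col=5 char='s'
After 7 (gg): row=0 col=0 char='s'
After 8 (h): row=0 col=0 char='s'
After 9 (k): row=0 col=0 char='s'
After 10 (k): row=0 col=0 char='s'
After 11 (k): row=0 col=0 char='s'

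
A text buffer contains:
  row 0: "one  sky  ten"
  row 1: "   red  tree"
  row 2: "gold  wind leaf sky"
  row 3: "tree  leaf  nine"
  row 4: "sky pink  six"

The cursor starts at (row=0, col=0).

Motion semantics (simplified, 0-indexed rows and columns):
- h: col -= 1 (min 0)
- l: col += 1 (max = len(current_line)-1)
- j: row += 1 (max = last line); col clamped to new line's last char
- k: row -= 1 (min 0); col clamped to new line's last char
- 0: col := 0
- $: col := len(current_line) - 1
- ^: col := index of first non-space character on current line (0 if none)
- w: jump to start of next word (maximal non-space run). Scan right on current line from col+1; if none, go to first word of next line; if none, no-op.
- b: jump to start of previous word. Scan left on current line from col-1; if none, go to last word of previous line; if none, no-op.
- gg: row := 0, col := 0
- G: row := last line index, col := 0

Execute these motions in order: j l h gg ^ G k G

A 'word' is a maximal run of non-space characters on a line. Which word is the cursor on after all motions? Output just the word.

Answer: sky

Derivation:
After 1 (j): row=1 col=0 char='_'
After 2 (l): row=1 col=1 char='_'
After 3 (h): row=1 col=0 char='_'
After 4 (gg): row=0 col=0 char='o'
After 5 (^): row=0 col=0 char='o'
After 6 (G): row=4 col=0 char='s'
After 7 (k): row=3 col=0 char='t'
After 8 (G): row=4 col=0 char='s'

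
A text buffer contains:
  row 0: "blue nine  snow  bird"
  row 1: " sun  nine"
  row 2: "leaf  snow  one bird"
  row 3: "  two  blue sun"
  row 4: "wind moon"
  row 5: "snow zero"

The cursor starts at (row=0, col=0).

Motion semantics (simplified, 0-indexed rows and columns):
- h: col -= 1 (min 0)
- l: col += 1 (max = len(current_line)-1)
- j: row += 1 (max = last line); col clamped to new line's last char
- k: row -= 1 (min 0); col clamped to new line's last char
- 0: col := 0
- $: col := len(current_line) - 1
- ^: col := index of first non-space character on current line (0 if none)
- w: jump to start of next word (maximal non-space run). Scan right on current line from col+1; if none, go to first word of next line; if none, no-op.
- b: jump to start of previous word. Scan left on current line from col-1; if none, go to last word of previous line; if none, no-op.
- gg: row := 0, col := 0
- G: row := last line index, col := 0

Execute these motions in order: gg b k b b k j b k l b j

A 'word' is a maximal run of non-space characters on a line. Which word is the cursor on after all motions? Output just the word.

After 1 (gg): row=0 col=0 char='b'
After 2 (b): row=0 col=0 char='b'
After 3 (k): row=0 col=0 char='b'
After 4 (b): row=0 col=0 char='b'
After 5 (b): row=0 col=0 char='b'
After 6 (k): row=0 col=0 char='b'
After 7 (j): row=1 col=0 char='_'
After 8 (b): row=0 col=17 char='b'
After 9 (k): row=0 col=17 char='b'
After 10 (l): row=0 col=18 char='i'
After 11 (b): row=0 col=17 char='b'
After 12 (j): row=1 col=9 char='e'

Answer: nine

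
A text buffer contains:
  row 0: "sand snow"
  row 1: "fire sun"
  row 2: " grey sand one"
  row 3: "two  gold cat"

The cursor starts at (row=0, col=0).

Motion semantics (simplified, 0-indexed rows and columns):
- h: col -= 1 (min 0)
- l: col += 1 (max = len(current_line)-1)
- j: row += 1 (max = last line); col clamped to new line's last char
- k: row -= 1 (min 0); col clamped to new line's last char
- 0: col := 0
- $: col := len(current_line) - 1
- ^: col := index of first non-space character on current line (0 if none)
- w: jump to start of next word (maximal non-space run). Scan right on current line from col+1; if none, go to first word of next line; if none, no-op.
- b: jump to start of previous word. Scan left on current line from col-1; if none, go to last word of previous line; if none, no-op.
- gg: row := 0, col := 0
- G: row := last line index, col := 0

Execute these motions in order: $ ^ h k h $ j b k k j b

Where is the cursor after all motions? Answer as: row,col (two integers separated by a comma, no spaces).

After 1 ($): row=0 col=8 char='w'
After 2 (^): row=0 col=0 char='s'
After 3 (h): row=0 col=0 char='s'
After 4 (k): row=0 col=0 char='s'
After 5 (h): row=0 col=0 char='s'
After 6 ($): row=0 col=8 char='w'
After 7 (j): row=1 col=7 char='n'
After 8 (b): row=1 col=5 char='s'
After 9 (k): row=0 col=5 char='s'
After 10 (k): row=0 col=5 char='s'
After 11 (j): row=1 col=5 char='s'
After 12 (b): row=1 col=0 char='f'

Answer: 1,0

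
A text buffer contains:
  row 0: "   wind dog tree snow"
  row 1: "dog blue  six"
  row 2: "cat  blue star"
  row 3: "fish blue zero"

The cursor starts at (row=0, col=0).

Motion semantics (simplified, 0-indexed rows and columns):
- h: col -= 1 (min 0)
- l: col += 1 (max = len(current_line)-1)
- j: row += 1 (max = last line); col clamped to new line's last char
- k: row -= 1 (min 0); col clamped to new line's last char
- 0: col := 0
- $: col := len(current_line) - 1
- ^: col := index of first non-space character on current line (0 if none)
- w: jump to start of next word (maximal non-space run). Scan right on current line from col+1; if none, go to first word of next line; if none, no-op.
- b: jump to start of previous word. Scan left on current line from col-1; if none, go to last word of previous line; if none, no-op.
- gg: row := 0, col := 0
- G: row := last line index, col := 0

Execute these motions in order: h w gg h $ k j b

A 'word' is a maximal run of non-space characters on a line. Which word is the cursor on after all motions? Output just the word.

Answer: six

Derivation:
After 1 (h): row=0 col=0 char='_'
After 2 (w): row=0 col=3 char='w'
After 3 (gg): row=0 col=0 char='_'
After 4 (h): row=0 col=0 char='_'
After 5 ($): row=0 col=20 char='w'
After 6 (k): row=0 col=20 char='w'
After 7 (j): row=1 col=12 char='x'
After 8 (b): row=1 col=10 char='s'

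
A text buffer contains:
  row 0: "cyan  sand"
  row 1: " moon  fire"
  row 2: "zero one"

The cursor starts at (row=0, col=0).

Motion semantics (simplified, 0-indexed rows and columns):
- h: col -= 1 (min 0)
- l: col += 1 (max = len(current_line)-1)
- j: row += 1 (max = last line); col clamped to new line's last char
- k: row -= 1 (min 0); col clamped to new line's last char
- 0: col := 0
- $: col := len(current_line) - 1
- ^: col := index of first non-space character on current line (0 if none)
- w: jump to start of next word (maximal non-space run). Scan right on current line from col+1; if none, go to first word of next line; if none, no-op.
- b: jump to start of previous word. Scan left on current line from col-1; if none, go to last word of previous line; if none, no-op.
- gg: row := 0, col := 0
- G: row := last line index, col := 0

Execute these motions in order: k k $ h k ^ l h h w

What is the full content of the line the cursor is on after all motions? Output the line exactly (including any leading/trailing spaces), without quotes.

After 1 (k): row=0 col=0 char='c'
After 2 (k): row=0 col=0 char='c'
After 3 ($): row=0 col=9 char='d'
After 4 (h): row=0 col=8 char='n'
After 5 (k): row=0 col=8 char='n'
After 6 (^): row=0 col=0 char='c'
After 7 (l): row=0 col=1 char='y'
After 8 (h): row=0 col=0 char='c'
After 9 (h): row=0 col=0 char='c'
After 10 (w): row=0 col=6 char='s'

Answer: cyan  sand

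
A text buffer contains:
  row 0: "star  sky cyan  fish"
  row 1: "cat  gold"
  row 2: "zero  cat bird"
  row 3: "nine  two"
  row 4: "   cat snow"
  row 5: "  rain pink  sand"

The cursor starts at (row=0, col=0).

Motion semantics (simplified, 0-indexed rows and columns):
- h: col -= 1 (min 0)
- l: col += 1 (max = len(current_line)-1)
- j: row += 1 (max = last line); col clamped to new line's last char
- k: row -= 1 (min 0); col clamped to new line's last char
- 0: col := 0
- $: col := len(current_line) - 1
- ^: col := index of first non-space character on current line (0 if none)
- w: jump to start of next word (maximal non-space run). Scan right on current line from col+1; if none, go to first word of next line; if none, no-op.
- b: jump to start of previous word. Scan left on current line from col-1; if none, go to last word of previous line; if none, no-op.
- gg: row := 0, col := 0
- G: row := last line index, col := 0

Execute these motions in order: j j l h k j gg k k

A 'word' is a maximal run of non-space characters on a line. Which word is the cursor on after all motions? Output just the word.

After 1 (j): row=1 col=0 char='c'
After 2 (j): row=2 col=0 char='z'
After 3 (l): row=2 col=1 char='e'
After 4 (h): row=2 col=0 char='z'
After 5 (k): row=1 col=0 char='c'
After 6 (j): row=2 col=0 char='z'
After 7 (gg): row=0 col=0 char='s'
After 8 (k): row=0 col=0 char='s'
After 9 (k): row=0 col=0 char='s'

Answer: star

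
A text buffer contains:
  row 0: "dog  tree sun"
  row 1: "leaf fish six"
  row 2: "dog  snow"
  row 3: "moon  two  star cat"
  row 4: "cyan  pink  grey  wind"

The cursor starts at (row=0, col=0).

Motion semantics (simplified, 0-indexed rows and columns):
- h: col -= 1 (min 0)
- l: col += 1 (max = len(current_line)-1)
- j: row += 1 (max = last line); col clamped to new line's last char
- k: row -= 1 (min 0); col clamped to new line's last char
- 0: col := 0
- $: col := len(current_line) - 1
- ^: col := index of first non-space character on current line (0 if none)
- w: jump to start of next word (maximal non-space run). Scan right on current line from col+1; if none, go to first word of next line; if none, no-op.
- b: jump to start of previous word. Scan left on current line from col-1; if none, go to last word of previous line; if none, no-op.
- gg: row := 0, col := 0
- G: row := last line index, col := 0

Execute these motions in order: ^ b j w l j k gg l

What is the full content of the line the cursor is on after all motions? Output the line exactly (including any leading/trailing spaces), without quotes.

After 1 (^): row=0 col=0 char='d'
After 2 (b): row=0 col=0 char='d'
After 3 (j): row=1 col=0 char='l'
After 4 (w): row=1 col=5 char='f'
After 5 (l): row=1 col=6 char='i'
After 6 (j): row=2 col=6 char='n'
After 7 (k): row=1 col=6 char='i'
After 8 (gg): row=0 col=0 char='d'
After 9 (l): row=0 col=1 char='o'

Answer: dog  tree sun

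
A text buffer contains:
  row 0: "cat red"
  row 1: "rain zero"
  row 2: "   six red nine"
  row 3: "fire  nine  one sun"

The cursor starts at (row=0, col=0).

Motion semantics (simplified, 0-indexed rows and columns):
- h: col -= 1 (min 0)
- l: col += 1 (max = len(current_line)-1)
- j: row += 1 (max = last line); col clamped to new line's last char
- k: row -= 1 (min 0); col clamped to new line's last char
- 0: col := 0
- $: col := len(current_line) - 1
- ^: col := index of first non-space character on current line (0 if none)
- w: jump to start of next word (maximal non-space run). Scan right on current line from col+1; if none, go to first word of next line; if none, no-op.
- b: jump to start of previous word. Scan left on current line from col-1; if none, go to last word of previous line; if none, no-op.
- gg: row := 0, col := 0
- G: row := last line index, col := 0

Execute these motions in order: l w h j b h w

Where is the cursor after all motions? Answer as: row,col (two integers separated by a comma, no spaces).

After 1 (l): row=0 col=1 char='a'
After 2 (w): row=0 col=4 char='r'
After 3 (h): row=0 col=3 char='_'
After 4 (j): row=1 col=3 char='n'
After 5 (b): row=1 col=0 char='r'
After 6 (h): row=1 col=0 char='r'
After 7 (w): row=1 col=5 char='z'

Answer: 1,5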